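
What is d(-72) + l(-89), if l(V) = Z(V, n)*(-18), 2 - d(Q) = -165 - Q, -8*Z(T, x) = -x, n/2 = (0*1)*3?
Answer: 95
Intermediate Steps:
n = 0 (n = 2*((0*1)*3) = 2*(0*3) = 2*0 = 0)
Z(T, x) = x/8 (Z(T, x) = -(-1)*x/8 = x/8)
d(Q) = 167 + Q (d(Q) = 2 - (-165 - Q) = 2 + (165 + Q) = 167 + Q)
l(V) = 0 (l(V) = ((⅛)*0)*(-18) = 0*(-18) = 0)
d(-72) + l(-89) = (167 - 72) + 0 = 95 + 0 = 95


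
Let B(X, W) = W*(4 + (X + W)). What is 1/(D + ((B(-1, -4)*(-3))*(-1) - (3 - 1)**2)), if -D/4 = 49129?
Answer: -1/196508 ≈ -5.0888e-6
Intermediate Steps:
B(X, W) = W*(4 + W + X) (B(X, W) = W*(4 + (W + X)) = W*(4 + W + X))
D = -196516 (D = -4*49129 = -196516)
1/(D + ((B(-1, -4)*(-3))*(-1) - (3 - 1)**2)) = 1/(-196516 + ((-4*(4 - 4 - 1)*(-3))*(-1) - (3 - 1)**2)) = 1/(-196516 + ((-4*(-1)*(-3))*(-1) - 1*2**2)) = 1/(-196516 + ((4*(-3))*(-1) - 1*4)) = 1/(-196516 + (-12*(-1) - 4)) = 1/(-196516 + (12 - 4)) = 1/(-196516 + 8) = 1/(-196508) = -1/196508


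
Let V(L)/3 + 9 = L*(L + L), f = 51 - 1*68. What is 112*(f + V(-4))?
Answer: 5824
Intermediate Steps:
f = -17 (f = 51 - 68 = -17)
V(L) = -27 + 6*L² (V(L) = -27 + 3*(L*(L + L)) = -27 + 3*(L*(2*L)) = -27 + 3*(2*L²) = -27 + 6*L²)
112*(f + V(-4)) = 112*(-17 + (-27 + 6*(-4)²)) = 112*(-17 + (-27 + 6*16)) = 112*(-17 + (-27 + 96)) = 112*(-17 + 69) = 112*52 = 5824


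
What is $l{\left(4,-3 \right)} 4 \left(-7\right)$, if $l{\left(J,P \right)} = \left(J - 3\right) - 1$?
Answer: $0$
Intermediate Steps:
$l{\left(J,P \right)} = -4 + J$ ($l{\left(J,P \right)} = \left(-3 + J\right) - 1 = -4 + J$)
$l{\left(4,-3 \right)} 4 \left(-7\right) = \left(-4 + 4\right) 4 \left(-7\right) = 0 \cdot 4 \left(-7\right) = 0 \left(-7\right) = 0$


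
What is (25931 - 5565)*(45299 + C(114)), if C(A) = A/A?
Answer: 922579800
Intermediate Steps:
C(A) = 1
(25931 - 5565)*(45299 + C(114)) = (25931 - 5565)*(45299 + 1) = 20366*45300 = 922579800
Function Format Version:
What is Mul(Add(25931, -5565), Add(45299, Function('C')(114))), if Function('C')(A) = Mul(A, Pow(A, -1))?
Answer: 922579800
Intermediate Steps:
Function('C')(A) = 1
Mul(Add(25931, -5565), Add(45299, Function('C')(114))) = Mul(Add(25931, -5565), Add(45299, 1)) = Mul(20366, 45300) = 922579800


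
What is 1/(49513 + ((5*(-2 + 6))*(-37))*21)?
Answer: 1/33973 ≈ 2.9435e-5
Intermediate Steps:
1/(49513 + ((5*(-2 + 6))*(-37))*21) = 1/(49513 + ((5*4)*(-37))*21) = 1/(49513 + (20*(-37))*21) = 1/(49513 - 740*21) = 1/(49513 - 15540) = 1/33973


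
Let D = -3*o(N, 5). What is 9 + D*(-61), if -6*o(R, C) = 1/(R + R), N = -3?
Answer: 169/12 ≈ 14.083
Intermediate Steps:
o(R, C) = -1/(12*R) (o(R, C) = -1/(6*(R + R)) = -1/(2*R)/6 = -1/(12*R))
D = -1/12 (D = -(-1)/(4*(-3)) = -(-1)*(-1)/(4*3) = -3*1/36 = -1/12 ≈ -0.083333)
9 + D*(-61) = 9 - 1/12*(-61) = 9 + 61/12 = 169/12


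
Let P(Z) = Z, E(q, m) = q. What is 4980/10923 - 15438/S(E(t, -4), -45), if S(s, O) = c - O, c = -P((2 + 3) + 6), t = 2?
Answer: -28076659/61897 ≈ -453.60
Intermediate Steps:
c = -11 (c = -((2 + 3) + 6) = -(5 + 6) = -1*11 = -11)
S(s, O) = -11 - O
4980/10923 - 15438/S(E(t, -4), -45) = 4980/10923 - 15438/(-11 - 1*(-45)) = 4980*(1/10923) - 15438/(-11 + 45) = 1660/3641 - 15438/34 = 1660/3641 - 15438*1/34 = 1660/3641 - 7719/17 = -28076659/61897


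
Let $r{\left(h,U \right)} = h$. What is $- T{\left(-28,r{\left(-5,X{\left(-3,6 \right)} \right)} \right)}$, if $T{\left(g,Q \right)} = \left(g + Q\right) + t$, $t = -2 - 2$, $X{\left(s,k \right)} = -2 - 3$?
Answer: $37$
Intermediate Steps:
$X{\left(s,k \right)} = -5$
$t = -4$ ($t = -2 - 2 = -4$)
$T{\left(g,Q \right)} = -4 + Q + g$ ($T{\left(g,Q \right)} = \left(g + Q\right) - 4 = \left(Q + g\right) - 4 = -4 + Q + g$)
$- T{\left(-28,r{\left(-5,X{\left(-3,6 \right)} \right)} \right)} = - (-4 - 5 - 28) = \left(-1\right) \left(-37\right) = 37$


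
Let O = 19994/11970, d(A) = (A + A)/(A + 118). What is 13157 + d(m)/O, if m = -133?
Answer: 131636663/9997 ≈ 13168.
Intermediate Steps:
d(A) = 2*A/(118 + A) (d(A) = (2*A)/(118 + A) = 2*A/(118 + A))
O = 9997/5985 (O = 19994*(1/11970) = 9997/5985 ≈ 1.6703)
13157 + d(m)/O = 13157 + (2*(-133)/(118 - 133))/(9997/5985) = 13157 + (2*(-133)/(-15))*(5985/9997) = 13157 + (2*(-133)*(-1/15))*(5985/9997) = 13157 + (266/15)*(5985/9997) = 13157 + 106134/9997 = 131636663/9997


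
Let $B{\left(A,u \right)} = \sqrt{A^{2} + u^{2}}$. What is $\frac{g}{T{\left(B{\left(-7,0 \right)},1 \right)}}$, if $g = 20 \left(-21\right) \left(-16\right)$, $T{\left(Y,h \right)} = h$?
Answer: $6720$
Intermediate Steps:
$g = 6720$ ($g = \left(-420\right) \left(-16\right) = 6720$)
$\frac{g}{T{\left(B{\left(-7,0 \right)},1 \right)}} = \frac{6720}{1} = 6720 \cdot 1 = 6720$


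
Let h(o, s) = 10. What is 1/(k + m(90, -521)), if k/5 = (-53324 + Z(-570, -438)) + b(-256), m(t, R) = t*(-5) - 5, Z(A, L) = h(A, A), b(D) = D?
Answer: -1/268305 ≈ -3.7271e-6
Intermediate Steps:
Z(A, L) = 10
m(t, R) = -5 - 5*t (m(t, R) = -5*t - 5 = -5 - 5*t)
k = -267850 (k = 5*((-53324 + 10) - 256) = 5*(-53314 - 256) = 5*(-53570) = -267850)
1/(k + m(90, -521)) = 1/(-267850 + (-5 - 5*90)) = 1/(-267850 + (-5 - 450)) = 1/(-267850 - 455) = 1/(-268305) = -1/268305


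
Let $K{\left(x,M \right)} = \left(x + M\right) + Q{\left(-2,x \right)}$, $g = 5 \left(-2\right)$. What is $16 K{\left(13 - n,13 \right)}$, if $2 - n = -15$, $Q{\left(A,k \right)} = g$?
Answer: $-16$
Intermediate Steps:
$g = -10$
$Q{\left(A,k \right)} = -10$
$n = 17$ ($n = 2 - -15 = 2 + 15 = 17$)
$K{\left(x,M \right)} = -10 + M + x$ ($K{\left(x,M \right)} = \left(x + M\right) - 10 = \left(M + x\right) - 10 = -10 + M + x$)
$16 K{\left(13 - n,13 \right)} = 16 \left(-10 + 13 + \left(13 - 17\right)\right) = 16 \left(-10 + 13 - 4\right) = 16 \left(-1\right) = -16$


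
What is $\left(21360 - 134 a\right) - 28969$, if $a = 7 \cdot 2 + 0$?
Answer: $-9485$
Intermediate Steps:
$a = 14$ ($a = 14 + 0 = 14$)
$\left(21360 - 134 a\right) - 28969 = \left(21360 - 1876\right) - 28969 = 19484 - 28969 = -9485$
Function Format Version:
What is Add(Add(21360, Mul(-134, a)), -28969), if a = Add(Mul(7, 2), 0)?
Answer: -9485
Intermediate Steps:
a = 14 (a = Add(14, 0) = 14)
Add(Add(21360, Mul(-134, a)), -28969) = Add(Add(21360, Mul(-134, 14)), -28969) = Add(Add(21360, -1876), -28969) = Add(19484, -28969) = -9485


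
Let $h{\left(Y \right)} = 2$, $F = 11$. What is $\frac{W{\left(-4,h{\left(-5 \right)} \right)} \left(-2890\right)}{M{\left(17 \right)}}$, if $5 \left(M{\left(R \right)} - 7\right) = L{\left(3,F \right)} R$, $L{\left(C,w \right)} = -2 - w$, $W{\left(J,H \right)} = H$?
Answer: $\frac{14450}{93} \approx 155.38$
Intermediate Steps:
$M{\left(R \right)} = 7 - \frac{13 R}{5}$ ($M{\left(R \right)} = 7 + \frac{\left(-2 - 11\right) R}{5} = 7 + \frac{\left(-13\right) R}{5} = 7 - \frac{13 R}{5}$)
$\frac{W{\left(-4,h{\left(-5 \right)} \right)} \left(-2890\right)}{M{\left(17 \right)}} = \frac{2 \left(-2890\right)}{7 - \frac{221}{5}} = - \frac{5780}{7 - \frac{221}{5}} = - \frac{5780}{- \frac{186}{5}} = \left(-5780\right) \left(- \frac{5}{186}\right) = \frac{14450}{93}$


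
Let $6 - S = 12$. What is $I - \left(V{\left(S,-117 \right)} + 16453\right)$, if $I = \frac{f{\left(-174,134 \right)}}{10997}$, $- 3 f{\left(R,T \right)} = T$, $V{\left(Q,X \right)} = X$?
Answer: $- \frac{538941110}{32991} \approx -16336.0$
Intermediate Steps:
$S = -6$ ($S = 6 - 12 = -6$)
$f{\left(R,T \right)} = - \frac{T}{3}$
$I = - \frac{134}{32991}$ ($I = \frac{\left(- \frac{1}{3}\right) 134}{10997} = \left(- \frac{134}{3}\right) \frac{1}{10997} = - \frac{134}{32991} \approx -0.0040617$)
$I - \left(V{\left(S,-117 \right)} + 16453\right) = - \frac{134}{32991} - \left(-117 + 16453\right) = - \frac{134}{32991} - 16336 = - \frac{538941110}{32991}$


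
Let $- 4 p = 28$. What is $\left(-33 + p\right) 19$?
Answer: $-760$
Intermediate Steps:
$p = -7$ ($p = \left(- \frac{1}{4}\right) 28 = -7$)
$\left(-33 + p\right) 19 = \left(-33 - 7\right) 19 = \left(-40\right) 19 = -760$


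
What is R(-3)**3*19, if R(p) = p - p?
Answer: 0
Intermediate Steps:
R(p) = 0
R(-3)**3*19 = 0**3*19 = 0*19 = 0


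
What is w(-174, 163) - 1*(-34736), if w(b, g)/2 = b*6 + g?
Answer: 32974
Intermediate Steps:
w(b, g) = 2*g + 12*b (w(b, g) = 2*(b*6 + g) = 2*(6*b + g) = 2*(g + 6*b) = 2*g + 12*b)
w(-174, 163) - 1*(-34736) = (2*163 + 12*(-174)) - 1*(-34736) = (326 - 2088) + 34736 = -1762 + 34736 = 32974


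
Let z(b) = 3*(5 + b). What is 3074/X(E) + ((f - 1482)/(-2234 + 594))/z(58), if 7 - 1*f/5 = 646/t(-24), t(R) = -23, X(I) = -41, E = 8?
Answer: -2827921/37720 ≈ -74.971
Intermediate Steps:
z(b) = 15 + 3*b
f = 4035/23 (f = 35 - 3230/(-23) = 35 - 3230*(-1)/23 = 35 - 5*(-646/23) = 35 + 3230/23 = 4035/23 ≈ 175.43)
3074/X(E) + ((f - 1482)/(-2234 + 594))/z(58) = 3074/(-41) + ((4035/23 - 1482)/(-2234 + 594))/(15 + 3*58) = 3074*(-1/41) + (-30051/23/(-1640))/(15 + 174) = -3074/41 - 30051/23*(-1/1640)/189 = -3074/41 + (30051/37720)*(1/189) = -3074/41 + 159/37720 = -2827921/37720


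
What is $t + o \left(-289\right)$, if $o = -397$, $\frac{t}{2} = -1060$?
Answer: $112613$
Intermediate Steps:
$t = -2120$ ($t = 2 \left(-1060\right) = -2120$)
$t + o \left(-289\right) = -2120 - -114733 = -2120 + 114733 = 112613$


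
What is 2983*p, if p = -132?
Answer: -393756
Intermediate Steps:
2983*p = 2983*(-132) = -393756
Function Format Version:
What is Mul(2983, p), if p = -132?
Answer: -393756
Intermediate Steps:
Mul(2983, p) = Mul(2983, -132) = -393756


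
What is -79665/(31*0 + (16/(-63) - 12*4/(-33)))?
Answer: -55207845/832 ≈ -66356.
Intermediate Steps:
-79665/(31*0 + (16/(-63) - 12*4/(-33))) = -79665/(0 + (16*(-1/63) - 48*(-1/33))) = -79665/(0 + (-16/63 + 16/11)) = -79665/(0 + 832/693) = -79665/832/693 = -79665*693/832 = -55207845/832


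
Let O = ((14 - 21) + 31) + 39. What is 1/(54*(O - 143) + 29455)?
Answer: 1/25135 ≈ 3.9785e-5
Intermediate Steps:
O = 63 (O = (-7 + 31) + 39 = 24 + 39 = 63)
1/(54*(O - 143) + 29455) = 1/(54*(63 - 143) + 29455) = 1/(54*(-80) + 29455) = 1/(-4320 + 29455) = 1/25135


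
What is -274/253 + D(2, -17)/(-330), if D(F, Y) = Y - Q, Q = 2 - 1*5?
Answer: -359/345 ≈ -1.0406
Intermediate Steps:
Q = -3 (Q = 2 - 5 = -3)
D(F, Y) = 3 + Y (D(F, Y) = Y - 1*(-3) = Y + 3 = 3 + Y)
-274/253 + D(2, -17)/(-330) = -274/253 + (3 - 17)/(-330) = -274*1/253 - 14*(-1/330) = -274/253 + 7/165 = -359/345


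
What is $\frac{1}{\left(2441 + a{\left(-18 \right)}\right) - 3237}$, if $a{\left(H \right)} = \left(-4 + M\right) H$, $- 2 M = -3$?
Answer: $- \frac{1}{751} \approx -0.0013316$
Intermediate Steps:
$M = \frac{3}{2}$ ($M = \left(- \frac{1}{2}\right) \left(-3\right) = \frac{3}{2} \approx 1.5$)
$a{\left(H \right)} = - \frac{5 H}{2}$ ($a{\left(H \right)} = \left(-4 + \frac{3}{2}\right) H = - \frac{5 H}{2}$)
$\frac{1}{\left(2441 + a{\left(-18 \right)}\right) - 3237} = \frac{1}{\left(2441 - -45\right) - 3237} = \frac{1}{\left(2441 + 45\right) - 3237} = \frac{1}{2486 - 3237} = \frac{1}{-751} = - \frac{1}{751}$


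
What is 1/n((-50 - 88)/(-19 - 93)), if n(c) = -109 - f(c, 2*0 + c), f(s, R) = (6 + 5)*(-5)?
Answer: -1/54 ≈ -0.018519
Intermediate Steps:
f(s, R) = -55 (f(s, R) = 11*(-5) = -55)
n(c) = -54 (n(c) = -109 - 1*(-55) = -109 + 55 = -54)
1/n((-50 - 88)/(-19 - 93)) = 1/(-54) = -1/54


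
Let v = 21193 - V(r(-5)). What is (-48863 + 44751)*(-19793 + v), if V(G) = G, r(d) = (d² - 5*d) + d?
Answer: -5571760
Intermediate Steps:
r(d) = d² - 4*d
v = 21148 (v = 21193 - (-5)*(-4 - 5) = 21193 - (-5)*(-9) = 21193 - 1*45 = 21193 - 45 = 21148)
(-48863 + 44751)*(-19793 + v) = (-48863 + 44751)*(-19793 + 21148) = -4112*1355 = -5571760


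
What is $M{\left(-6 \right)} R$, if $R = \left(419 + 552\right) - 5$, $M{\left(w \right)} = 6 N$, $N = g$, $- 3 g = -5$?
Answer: $9660$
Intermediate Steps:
$g = \frac{5}{3}$ ($g = \left(- \frac{1}{3}\right) \left(-5\right) = \frac{5}{3} \approx 1.6667$)
$N = \frac{5}{3} \approx 1.6667$
$M{\left(w \right)} = 10$ ($M{\left(w \right)} = 6 \cdot \frac{5}{3} = 10$)
$R = 966$ ($R = 971 - 5 = 966$)
$M{\left(-6 \right)} R = 10 \cdot 966 = 9660$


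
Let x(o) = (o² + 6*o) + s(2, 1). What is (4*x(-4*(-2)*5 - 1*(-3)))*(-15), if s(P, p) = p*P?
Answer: -126540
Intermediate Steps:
s(P, p) = P*p
x(o) = 2 + o² + 6*o (x(o) = (o² + 6*o) + 2*1 = (o² + 6*o) + 2 = 2 + o² + 6*o)
(4*x(-4*(-2)*5 - 1*(-3)))*(-15) = (4*(2 + (-4*(-2)*5 - 1*(-3))² + 6*(-4*(-2)*5 - 1*(-3))))*(-15) = (4*(2 + (8*5 + 3)² + 6*(8*5 + 3)))*(-15) = (4*(2 + (40 + 3)² + 6*(40 + 3)))*(-15) = (4*(2 + 43² + 6*43))*(-15) = (4*(2 + 1849 + 258))*(-15) = (4*2109)*(-15) = 8436*(-15) = -126540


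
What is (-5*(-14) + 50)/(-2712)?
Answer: -5/113 ≈ -0.044248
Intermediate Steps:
(-5*(-14) + 50)/(-2712) = (70 + 50)*(-1/2712) = 120*(-1/2712) = -5/113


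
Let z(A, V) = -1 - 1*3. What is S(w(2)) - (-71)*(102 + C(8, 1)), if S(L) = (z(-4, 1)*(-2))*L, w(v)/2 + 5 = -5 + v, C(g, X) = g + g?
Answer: 8250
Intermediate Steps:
z(A, V) = -4 (z(A, V) = -1 - 3 = -4)
C(g, X) = 2*g
w(v) = -20 + 2*v (w(v) = -10 + 2*(-5 + v) = -10 + (-10 + 2*v) = -20 + 2*v)
S(L) = 8*L (S(L) = (-4*(-2))*L = 8*L)
S(w(2)) - (-71)*(102 + C(8, 1)) = 8*(-20 + 2*2) - (-71)*(102 + 2*8) = 8*(-20 + 4) - (-71)*(102 + 16) = 8*(-16) - (-71)*118 = -128 - 1*(-8378) = -128 + 8378 = 8250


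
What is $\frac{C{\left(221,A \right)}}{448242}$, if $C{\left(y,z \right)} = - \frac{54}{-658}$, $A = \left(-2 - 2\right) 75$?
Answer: $\frac{9}{49157206} \approx 1.8309 \cdot 10^{-7}$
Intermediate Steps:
$A = -300$ ($A = \left(-2 - 2\right) 75 = \left(-4\right) 75 = -300$)
$C{\left(y,z \right)} = \frac{27}{329}$ ($C{\left(y,z \right)} = \left(-54\right) \left(- \frac{1}{658}\right) = \frac{27}{329}$)
$\frac{C{\left(221,A \right)}}{448242} = \frac{27}{329 \cdot 448242} = \frac{27}{329} \cdot \frac{1}{448242} = \frac{9}{49157206}$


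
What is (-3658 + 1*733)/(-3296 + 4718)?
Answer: -325/158 ≈ -2.0570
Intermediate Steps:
(-3658 + 1*733)/(-3296 + 4718) = (-3658 + 733)/1422 = -2925*1/1422 = -325/158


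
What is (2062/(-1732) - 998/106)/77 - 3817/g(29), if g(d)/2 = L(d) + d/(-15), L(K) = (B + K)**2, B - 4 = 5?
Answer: -55851618951/38223556063 ≈ -1.4612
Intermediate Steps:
B = 9 (B = 4 + 5 = 9)
L(K) = (9 + K)**2
g(d) = 2*(9 + d)**2 - 2*d/15 (g(d) = 2*((9 + d)**2 + d/(-15)) = 2*((9 + d)**2 + d*(-1/15)) = 2*((9 + d)**2 - d/15) = 2*(9 + d)**2 - 2*d/15)
(2062/(-1732) - 998/106)/77 - 3817/g(29) = (2062/(-1732) - 998/106)/77 - 3817/(2*(9 + 29)**2 - 2/15*29) = (2062*(-1/1732) - 998*1/106)*(1/77) - 3817/(2*38**2 - 58/15) = (-1031/866 - 499/53)*(1/77) - 3817/(2*1444 - 58/15) = -486777/45898*1/77 - 3817/(2888 - 58/15) = -486777/3534146 - 3817/43262/15 = -486777/3534146 - 3817*15/43262 = -486777/3534146 - 57255/43262 = -55851618951/38223556063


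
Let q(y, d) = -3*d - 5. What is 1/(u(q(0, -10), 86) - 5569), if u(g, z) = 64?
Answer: -1/5505 ≈ -0.00018165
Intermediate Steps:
q(y, d) = -5 - 3*d
1/(u(q(0, -10), 86) - 5569) = 1/(64 - 5569) = 1/(-5505) = -1/5505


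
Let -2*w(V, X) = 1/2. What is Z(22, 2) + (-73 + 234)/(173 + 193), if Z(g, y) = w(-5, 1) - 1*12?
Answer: -8645/732 ≈ -11.810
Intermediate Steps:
w(V, X) = -1/4 (w(V, X) = -1/2/2 = -1/2*1/2 = -1/4)
Z(g, y) = -49/4 (Z(g, y) = -1/4 - 1*12 = -1/4 - 12 = -49/4)
Z(22, 2) + (-73 + 234)/(173 + 193) = -49/4 + (-73 + 234)/(173 + 193) = -49/4 + 161/366 = -8645/732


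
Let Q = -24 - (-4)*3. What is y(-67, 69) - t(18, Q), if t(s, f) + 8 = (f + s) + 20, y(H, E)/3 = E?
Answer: 189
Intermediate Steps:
y(H, E) = 3*E
Q = -12 (Q = -24 - 1*(-12) = -24 + 12 = -12)
t(s, f) = 12 + f + s (t(s, f) = -8 + ((f + s) + 20) = -8 + (20 + f + s) = 12 + f + s)
y(-67, 69) - t(18, Q) = 3*69 - (12 - 12 + 18) = 207 - 1*18 = 207 - 18 = 189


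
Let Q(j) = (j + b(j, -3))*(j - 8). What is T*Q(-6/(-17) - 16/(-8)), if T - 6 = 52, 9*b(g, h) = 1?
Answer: -699712/867 ≈ -807.05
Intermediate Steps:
b(g, h) = ⅑ (b(g, h) = (⅑)*1 = ⅑)
Q(j) = (-8 + j)*(⅑ + j) (Q(j) = (j + ⅑)*(j - 8) = (⅑ + j)*(-8 + j) = (-8 + j)*(⅑ + j))
T = 58 (T = 6 + 52 = 58)
T*Q(-6/(-17) - 16/(-8)) = 58*(-8/9 + (-6/(-17) - 16/(-8))² - 71*(-6/(-17) - 16/(-8))/9) = 58*(-8/9 + (-6*(-1/17) - 16*(-⅛))² - 71*(-6*(-1/17) - 16*(-⅛))/9) = 58*(-8/9 + (6/17 + 2)² - 71*(6/17 + 2)/9) = 58*(-8/9 + (40/17)² - 71/9*40/17) = 58*(-8/9 + 1600/289 - 2840/153) = 58*(-12064/867) = -699712/867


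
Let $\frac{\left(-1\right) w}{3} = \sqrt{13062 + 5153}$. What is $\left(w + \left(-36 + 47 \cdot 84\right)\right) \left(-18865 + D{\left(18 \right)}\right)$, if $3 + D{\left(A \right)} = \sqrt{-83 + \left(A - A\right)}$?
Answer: $- 3 \left(1304 - \sqrt{18215}\right) \left(18868 - i \sqrt{83}\right) \approx -6.6172 \cdot 10^{7} + 31951.0 i$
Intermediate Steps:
$w = - 3 \sqrt{18215}$ ($w = - 3 \sqrt{13062 + 5153} = - 3 \sqrt{18215} \approx -404.89$)
$D{\left(A \right)} = -3 + i \sqrt{83}$ ($D{\left(A \right)} = -3 + \sqrt{-83 + \left(A - A\right)} = -3 + \sqrt{-83 + 0} = -3 + \sqrt{-83} = -3 + i \sqrt{83}$)
$\left(w + \left(-36 + 47 \cdot 84\right)\right) \left(-18865 + D{\left(18 \right)}\right) = \left(- 3 \sqrt{18215} + \left(-36 + 47 \cdot 84\right)\right) \left(-18865 - \left(3 - i \sqrt{83}\right)\right) = \left(- 3 \sqrt{18215} + \left(-36 + 3948\right)\right) \left(-18868 + i \sqrt{83}\right) = \left(- 3 \sqrt{18215} + 3912\right) \left(-18868 + i \sqrt{83}\right) = \left(3912 - 3 \sqrt{18215}\right) \left(-18868 + i \sqrt{83}\right) = \left(-18868 + i \sqrt{83}\right) \left(3912 - 3 \sqrt{18215}\right)$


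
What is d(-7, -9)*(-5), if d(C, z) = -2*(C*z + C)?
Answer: 560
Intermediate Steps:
d(C, z) = -2*C - 2*C*z (d(C, z) = -2*(C + C*z) = -2*C - 2*C*z)
d(-7, -9)*(-5) = -2*(-7)*(1 - 9)*(-5) = -2*(-7)*(-8)*(-5) = -112*(-5) = 560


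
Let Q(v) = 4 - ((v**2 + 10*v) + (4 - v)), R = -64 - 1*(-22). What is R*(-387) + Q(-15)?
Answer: 16164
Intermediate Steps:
R = -42 (R = -64 + 22 = -42)
Q(v) = -v**2 - 9*v (Q(v) = 4 - (4 + v**2 + 9*v) = 4 + (-4 - v**2 - 9*v) = -v**2 - 9*v)
R*(-387) + Q(-15) = -42*(-387) - 1*(-15)*(9 - 15) = 16254 - 1*(-15)*(-6) = 16254 - 90 = 16164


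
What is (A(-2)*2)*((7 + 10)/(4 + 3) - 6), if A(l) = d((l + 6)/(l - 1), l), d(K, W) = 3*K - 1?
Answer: 250/7 ≈ 35.714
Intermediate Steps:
d(K, W) = -1 + 3*K
A(l) = -1 + 3*(6 + l)/(-1 + l) (A(l) = -1 + 3*((l + 6)/(l - 1)) = -1 + 3*((6 + l)/(-1 + l)) = -1 + 3*(6 + l)/(-1 + l))
(A(-2)*2)*((7 + 10)/(4 + 3) - 6) = (((19 + 2*(-2))/(-1 - 2))*2)*((7 + 10)/(4 + 3) - 6) = (((19 - 4)/(-3))*2)*(17/7 - 6) = (-⅓*15*2)*(17*(⅐) - 6) = (-5*2)*(17/7 - 6) = -10*(-25/7) = 250/7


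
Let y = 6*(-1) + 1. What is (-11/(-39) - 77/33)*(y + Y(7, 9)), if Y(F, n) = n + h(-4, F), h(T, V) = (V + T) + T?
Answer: -80/13 ≈ -6.1538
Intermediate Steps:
h(T, V) = V + 2*T (h(T, V) = (T + V) + T = V + 2*T)
Y(F, n) = -8 + F + n (Y(F, n) = n + (F + 2*(-4)) = n + (F - 8) = n + (-8 + F) = -8 + F + n)
y = -5 (y = -6 + 1 = -5)
(-11/(-39) - 77/33)*(y + Y(7, 9)) = (-11/(-39) - 77/33)*(-5 + (-8 + 7 + 9)) = (-11*(-1/39) - 77*1/33)*(-5 + 8) = (11/39 - 7/3)*3 = -80/39*3 = -80/13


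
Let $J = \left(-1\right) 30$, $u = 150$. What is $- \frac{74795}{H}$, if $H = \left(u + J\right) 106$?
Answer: $- \frac{14959}{2544} \approx -5.8801$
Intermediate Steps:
$J = -30$
$H = 12720$ ($H = \left(150 - 30\right) 106 = 120 \cdot 106 = 12720$)
$- \frac{74795}{H} = - \frac{74795}{12720} = \left(-74795\right) \frac{1}{12720} = - \frac{14959}{2544}$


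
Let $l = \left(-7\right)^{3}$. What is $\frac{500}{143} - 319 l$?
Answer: $\frac{15647131}{143} \approx 1.0942 \cdot 10^{5}$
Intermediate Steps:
$l = -343$
$\frac{500}{143} - 319 l = \frac{500}{143} - -109417 = 500 \cdot \frac{1}{143} + 109417 = \frac{500}{143} + 109417 = \frac{15647131}{143}$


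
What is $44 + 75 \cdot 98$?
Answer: $7394$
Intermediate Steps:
$44 + 75 \cdot 98 = 44 + 7350 = 7394$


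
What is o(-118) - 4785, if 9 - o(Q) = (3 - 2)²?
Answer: -4777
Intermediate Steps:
o(Q) = 8 (o(Q) = 9 - (3 - 2)² = 9 - 1*1² = 9 - 1*1 = 9 - 1 = 8)
o(-118) - 4785 = 8 - 4785 = -4777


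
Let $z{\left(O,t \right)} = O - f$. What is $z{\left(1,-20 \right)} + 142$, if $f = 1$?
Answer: $142$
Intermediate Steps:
$z{\left(O,t \right)} = -1 + O$ ($z{\left(O,t \right)} = O - 1 = -1 + O$)
$z{\left(1,-20 \right)} + 142 = \left(-1 + 1\right) + 142 = 0 + 142 = 142$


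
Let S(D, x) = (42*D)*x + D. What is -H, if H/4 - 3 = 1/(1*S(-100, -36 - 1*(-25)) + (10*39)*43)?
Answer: -377222/31435 ≈ -12.000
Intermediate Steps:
S(D, x) = D + 42*D*x (S(D, x) = 42*D*x + D = D + 42*D*x)
H = 377222/31435 (H = 12 + 4/(1*(-100*(1 + 42*(-36 - 1*(-25)))) + (10*39)*43) = 12 + 4/(1*(-100*(1 + 42*(-36 + 25))) + 390*43) = 12 + 4/(1*(-100*(1 + 42*(-11))) + 16770) = 12 + 4/(1*(-100*(1 - 462)) + 16770) = 12 + 4/(1*(-100*(-461)) + 16770) = 12 + 4/(1*46100 + 16770) = 12 + 4/(46100 + 16770) = 12 + 4/62870 = 12 + 4*(1/62870) = 12 + 2/31435 = 377222/31435 ≈ 12.000)
-H = -1*377222/31435 = -377222/31435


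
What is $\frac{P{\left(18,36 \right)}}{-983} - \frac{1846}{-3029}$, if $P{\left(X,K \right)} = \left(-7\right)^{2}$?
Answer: $\frac{128169}{229039} \approx 0.5596$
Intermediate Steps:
$P{\left(X,K \right)} = 49$
$\frac{P{\left(18,36 \right)}}{-983} - \frac{1846}{-3029} = \frac{49}{-983} - \frac{1846}{-3029} = 49 \left(- \frac{1}{983}\right) - - \frac{142}{233} = - \frac{49}{983} + \frac{142}{233} = \frac{128169}{229039}$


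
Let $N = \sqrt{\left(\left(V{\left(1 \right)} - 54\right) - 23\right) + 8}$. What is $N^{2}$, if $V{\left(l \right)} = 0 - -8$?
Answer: $-61$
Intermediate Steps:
$V{\left(l \right)} = 8$ ($V{\left(l \right)} = 0 + 8 = 8$)
$N = i \sqrt{61}$ ($N = \sqrt{\left(\left(8 - 54\right) - 23\right) + 8} = \sqrt{\left(-46 - 23\right) + 8} = \sqrt{-69 + 8} = \sqrt{-61} = i \sqrt{61} \approx 7.8102 i$)
$N^{2} = \left(i \sqrt{61}\right)^{2} = -61$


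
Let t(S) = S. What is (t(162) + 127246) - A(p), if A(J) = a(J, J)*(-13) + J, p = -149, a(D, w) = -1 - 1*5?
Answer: 127479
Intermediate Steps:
a(D, w) = -6 (a(D, w) = -1 - 5 = -6)
A(J) = 78 + J (A(J) = -6*(-13) + J = 78 + J)
(t(162) + 127246) - A(p) = (162 + 127246) - (78 - 149) = 127408 - 1*(-71) = 127408 + 71 = 127479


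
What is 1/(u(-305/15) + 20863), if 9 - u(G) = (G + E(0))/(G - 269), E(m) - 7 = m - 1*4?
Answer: 217/4529211 ≈ 4.7911e-5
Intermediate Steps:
E(m) = 3 + m (E(m) = 7 + (m - 1*4) = 7 + (m - 4) = 7 + (-4 + m) = 3 + m)
u(G) = 9 - (3 + G)/(-269 + G) (u(G) = 9 - (G + (3 + 0))/(G - 269) = 9 - (G + 3)/(-269 + G) = 9 - (3 + G)/(-269 + G))
1/(u(-305/15) + 20863) = 1/(8*(-303 - 305/15)/(-269 - 305/15) + 20863) = 1/(8*(-303 - 305*1/15)/(-269 - 305*1/15) + 20863) = 1/(8*(-303 - 61/3)/(-269 - 61/3) + 20863) = 1/(8*(-970/3)/(-868/3) + 20863) = 1/(8*(-3/868)*(-970/3) + 20863) = 1/(1940/217 + 20863) = 1/(4529211/217) = 217/4529211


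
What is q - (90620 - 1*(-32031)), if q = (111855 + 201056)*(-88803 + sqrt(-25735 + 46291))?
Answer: -27787558184 + 1877466*sqrt(571) ≈ -2.7743e+10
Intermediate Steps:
q = -27787435533 + 1877466*sqrt(571) (q = 312911*(-88803 + sqrt(20556)) = 312911*(-88803 + 6*sqrt(571)) = -27787435533 + 1877466*sqrt(571) ≈ -2.7743e+10)
q - (90620 - 1*(-32031)) = (-27787435533 + 1877466*sqrt(571)) - (90620 - 1*(-32031)) = (-27787435533 + 1877466*sqrt(571)) - (90620 + 32031) = (-27787435533 + 1877466*sqrt(571)) - 1*122651 = (-27787435533 + 1877466*sqrt(571)) - 122651 = -27787558184 + 1877466*sqrt(571)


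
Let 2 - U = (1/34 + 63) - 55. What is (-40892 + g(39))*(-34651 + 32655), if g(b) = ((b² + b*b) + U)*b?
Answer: -2630098262/17 ≈ -1.5471e+8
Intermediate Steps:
U = -205/34 (U = 2 - ((1/34 + 63) - 55) = 2 - (2143/34 - 55) = 2 - 1*273/34 = 2 - 273/34 = -205/34 ≈ -6.0294)
g(b) = b*(-205/34 + 2*b²) (g(b) = ((b² + b*b) - 205/34)*b = ((b² + b²) - 205/34)*b = (2*b² - 205/34)*b = (-205/34 + 2*b²)*b = b*(-205/34 + 2*b²))
(-40892 + g(39))*(-34651 + 32655) = (-40892 + (1/34)*39*(-205 + 68*39²))*(-34651 + 32655) = (-40892 + (1/34)*39*(-205 + 68*1521))*(-1996) = (-40892 + (1/34)*39*(-205 + 103428))*(-1996) = (-40892 + (1/34)*39*103223)*(-1996) = (-40892 + 4025697/34)*(-1996) = (2635369/34)*(-1996) = -2630098262/17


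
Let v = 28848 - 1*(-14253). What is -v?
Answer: -43101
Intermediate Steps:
v = 43101 (v = 28848 + 14253 = 43101)
-v = -1*43101 = -43101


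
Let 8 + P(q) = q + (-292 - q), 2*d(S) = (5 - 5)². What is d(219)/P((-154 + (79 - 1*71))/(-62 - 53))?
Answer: 0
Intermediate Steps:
d(S) = 0 (d(S) = (5 - 5)²/2 = (½)*0² = (½)*0 = 0)
P(q) = -300 (P(q) = -8 + (q + (-292 - q)) = -8 - 292 = -300)
d(219)/P((-154 + (79 - 1*71))/(-62 - 53)) = 0/(-300) = 0*(-1/300) = 0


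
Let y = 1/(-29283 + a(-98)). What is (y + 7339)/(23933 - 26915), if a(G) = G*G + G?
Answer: -24190567/9829169 ≈ -2.4611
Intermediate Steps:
a(G) = G + G² (a(G) = G² + G = G + G²)
y = -1/19777 (y = 1/(-29283 - 98*(1 - 98)) = 1/(-29283 - 98*(-97)) = 1/(-29283 + 9506) = 1/(-19777) = -1/19777 ≈ -5.0564e-5)
(y + 7339)/(23933 - 26915) = (-1/19777 + 7339)/(23933 - 26915) = (145143402/19777)/(-2982) = (145143402/19777)*(-1/2982) = -24190567/9829169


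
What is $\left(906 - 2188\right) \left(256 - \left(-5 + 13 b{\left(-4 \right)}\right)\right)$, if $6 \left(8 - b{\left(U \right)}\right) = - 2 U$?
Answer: $- \frac{670486}{3} \approx -2.235 \cdot 10^{5}$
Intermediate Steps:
$b{\left(U \right)} = 8 + \frac{U}{3}$ ($b{\left(U \right)} = 8 - \frac{\left(-2\right) U}{6} = 8 + \frac{U}{3}$)
$\left(906 - 2188\right) \left(256 - \left(-5 + 13 b{\left(-4 \right)}\right)\right) = \left(906 - 2188\right) \left(256 + \left(- 13 \left(8 + \frac{1}{3} \left(-4\right)\right) + 5\right)\right) = - 1282 \left(256 + \left(- 13 \left(8 - \frac{4}{3}\right) + 5\right)\right) = - 1282 \left(256 + \left(\left(-13\right) \frac{20}{3} + 5\right)\right) = - 1282 \left(256 + \left(- \frac{260}{3} + 5\right)\right) = - 1282 \left(256 - \frac{245}{3}\right) = \left(-1282\right) \frac{523}{3} = - \frac{670486}{3}$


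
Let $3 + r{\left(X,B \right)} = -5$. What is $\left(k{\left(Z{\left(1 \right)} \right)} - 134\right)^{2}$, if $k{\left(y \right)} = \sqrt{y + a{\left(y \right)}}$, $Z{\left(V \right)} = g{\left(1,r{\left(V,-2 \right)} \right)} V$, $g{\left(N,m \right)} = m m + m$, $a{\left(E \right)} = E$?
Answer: $18068 - 1072 \sqrt{7} \approx 15232.0$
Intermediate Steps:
$r{\left(X,B \right)} = -8$ ($r{\left(X,B \right)} = -3 - 5 = -8$)
$g{\left(N,m \right)} = m + m^{2}$ ($g{\left(N,m \right)} = m^{2} + m = m + m^{2}$)
$Z{\left(V \right)} = 56 V$ ($Z{\left(V \right)} = - 8 \left(1 - 8\right) V = \left(-8\right) \left(-7\right) V = 56 V$)
$k{\left(y \right)} = \sqrt{2} \sqrt{y}$ ($k{\left(y \right)} = \sqrt{y + y} = \sqrt{2 y} = \sqrt{2} \sqrt{y}$)
$\left(k{\left(Z{\left(1 \right)} \right)} - 134\right)^{2} = \left(\sqrt{2} \sqrt{56 \cdot 1} - 134\right)^{2} = \left(\sqrt{2} \sqrt{56} - 134\right)^{2} = \left(\sqrt{2} \cdot 2 \sqrt{14} - 134\right)^{2} = \left(4 \sqrt{7} - 134\right)^{2} = \left(-134 + 4 \sqrt{7}\right)^{2}$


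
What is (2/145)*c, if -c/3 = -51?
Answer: 306/145 ≈ 2.1103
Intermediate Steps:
c = 153 (c = -3*(-51) = 153)
(2/145)*c = (2/145)*153 = 306/145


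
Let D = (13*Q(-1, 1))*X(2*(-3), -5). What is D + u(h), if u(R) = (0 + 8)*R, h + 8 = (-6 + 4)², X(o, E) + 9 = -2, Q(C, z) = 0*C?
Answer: -32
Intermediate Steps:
Q(C, z) = 0
X(o, E) = -11 (X(o, E) = -9 - 2 = -11)
h = -4 (h = -8 + (-6 + 4)² = -8 + (-2)² = -8 + 4 = -4)
u(R) = 8*R
D = 0 (D = (13*0)*(-11) = 0*(-11) = 0)
D + u(h) = 0 + 8*(-4) = 0 - 32 = -32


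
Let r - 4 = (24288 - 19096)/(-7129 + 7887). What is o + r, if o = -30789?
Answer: -11664919/379 ≈ -30778.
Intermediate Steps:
r = 4112/379 (r = 4 + (24288 - 19096)/(-7129 + 7887) = 4 + 5192/758 = 4 + 5192*(1/758) = 4 + 2596/379 = 4112/379 ≈ 10.850)
o + r = -30789 + 4112/379 = -11664919/379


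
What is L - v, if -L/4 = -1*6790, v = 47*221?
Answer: 16773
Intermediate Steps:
v = 10387
L = 27160 (L = -(-4)*6790 = -4*(-6790) = 27160)
L - v = 27160 - 1*10387 = 27160 - 10387 = 16773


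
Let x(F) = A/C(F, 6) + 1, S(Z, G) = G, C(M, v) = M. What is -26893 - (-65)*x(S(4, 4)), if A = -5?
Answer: -107637/4 ≈ -26909.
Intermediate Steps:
x(F) = 1 - 5/F (x(F) = -5/F + 1 = 1 - 5/F)
-26893 - (-65)*x(S(4, 4)) = -26893 - (-65)*(-5 + 4)/4 = -26893 - (-65)*(1/4)*(-1) = -26893 - (-65)*(-1)/4 = -26893 - 1*65/4 = -26893 - 65/4 = -107637/4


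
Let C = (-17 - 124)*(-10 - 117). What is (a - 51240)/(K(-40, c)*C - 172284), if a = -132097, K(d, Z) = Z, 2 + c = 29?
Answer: -183337/311205 ≈ -0.58912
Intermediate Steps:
c = 27 (c = -2 + 29 = 27)
C = 17907 (C = -141*(-127) = 17907)
(a - 51240)/(K(-40, c)*C - 172284) = (-132097 - 51240)/(27*17907 - 172284) = -183337/(483489 - 172284) = -183337/311205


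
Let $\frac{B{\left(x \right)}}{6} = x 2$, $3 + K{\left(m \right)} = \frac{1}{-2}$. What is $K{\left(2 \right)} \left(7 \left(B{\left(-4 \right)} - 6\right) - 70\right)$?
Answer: $1568$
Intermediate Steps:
$K{\left(m \right)} = - \frac{7}{2}$ ($K{\left(m \right)} = -3 + \frac{1}{-2} = -3 - \frac{1}{2} = - \frac{7}{2}$)
$B{\left(x \right)} = 12 x$ ($B{\left(x \right)} = 6 x 2 = 6 \cdot 2 x = 12 x$)
$K{\left(2 \right)} \left(7 \left(B{\left(-4 \right)} - 6\right) - 70\right) = - \frac{7 \left(7 \left(12 \left(-4\right) - 6\right) - 70\right)}{2} = - \frac{7 \left(7 \left(-48 - 6\right) - 70\right)}{2} = - \frac{7 \left(7 \left(-54\right) - 70\right)}{2} = - \frac{7 \left(-378 - 70\right)}{2} = \left(- \frac{7}{2}\right) \left(-448\right) = 1568$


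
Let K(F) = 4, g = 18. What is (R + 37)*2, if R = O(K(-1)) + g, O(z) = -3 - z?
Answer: 96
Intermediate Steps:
R = 11 (R = (-3 - 1*4) + 18 = (-3 - 4) + 18 = -7 + 18 = 11)
(R + 37)*2 = (11 + 37)*2 = 48*2 = 96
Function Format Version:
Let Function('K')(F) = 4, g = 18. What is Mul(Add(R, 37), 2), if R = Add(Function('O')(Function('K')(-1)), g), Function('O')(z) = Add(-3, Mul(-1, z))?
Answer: 96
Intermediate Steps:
R = 11 (R = Add(Add(-3, Mul(-1, 4)), 18) = Add(Add(-3, -4), 18) = Add(-7, 18) = 11)
Mul(Add(R, 37), 2) = Mul(Add(11, 37), 2) = Mul(48, 2) = 96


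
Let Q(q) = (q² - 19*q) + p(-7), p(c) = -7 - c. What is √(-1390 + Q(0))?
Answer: I*√1390 ≈ 37.283*I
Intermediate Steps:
Q(q) = q² - 19*q (Q(q) = (q² - 19*q) + (-7 - 1*(-7)) = (q² - 19*q) + (-7 + 7) = (q² - 19*q) + 0 = q² - 19*q)
√(-1390 + Q(0)) = √(-1390 + 0*(-19 + 0)) = √(-1390 + 0*(-19)) = √(-1390 + 0) = √(-1390) = I*√1390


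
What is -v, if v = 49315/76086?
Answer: -35/54 ≈ -0.64815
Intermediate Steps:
v = 35/54 (v = 49315*(1/76086) = 35/54 ≈ 0.64815)
-v = -1*35/54 = -35/54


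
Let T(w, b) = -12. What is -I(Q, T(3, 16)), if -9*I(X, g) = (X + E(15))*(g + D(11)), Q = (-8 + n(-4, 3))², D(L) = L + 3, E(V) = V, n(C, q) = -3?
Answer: 272/9 ≈ 30.222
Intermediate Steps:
D(L) = 3 + L
Q = 121 (Q = (-8 - 3)² = (-11)² = 121)
I(X, g) = -(14 + g)*(15 + X)/9 (I(X, g) = -(X + 15)*(g + (3 + 11))/9 = -(15 + X)*(g + 14)/9 = -(15 + X)*(14 + g)/9 = -(14 + g)*(15 + X)/9)
-I(Q, T(3, 16)) = -(-70/3 - 14/9*121 - 5/3*(-12) - ⅑*121*(-12)) = -(-70/3 - 1694/9 + 20 + 484/3) = -1*(-272/9) = 272/9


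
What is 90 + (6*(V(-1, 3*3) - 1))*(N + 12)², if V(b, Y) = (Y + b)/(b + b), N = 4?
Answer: -7590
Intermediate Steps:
V(b, Y) = (Y + b)/(2*b) (V(b, Y) = (Y + b)/((2*b)) = (Y + b)*(1/(2*b)) = (Y + b)/(2*b))
90 + (6*(V(-1, 3*3) - 1))*(N + 12)² = 90 + (6*((½)*(3*3 - 1)/(-1) - 1))*(4 + 12)² = 90 + (6*((½)*(-1)*(9 - 1) - 1))*16² = 90 + (6*((½)*(-1)*8 - 1))*256 = 90 + (6*(-4 - 1))*256 = 90 + (6*(-5))*256 = 90 - 30*256 = 90 - 7680 = -7590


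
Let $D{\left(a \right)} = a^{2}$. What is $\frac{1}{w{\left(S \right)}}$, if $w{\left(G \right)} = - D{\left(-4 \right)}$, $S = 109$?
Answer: $- \frac{1}{16} \approx -0.0625$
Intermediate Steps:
$w{\left(G \right)} = -16$ ($w{\left(G \right)} = - \left(-4\right)^{2} = \left(-1\right) 16 = -16$)
$\frac{1}{w{\left(S \right)}} = \frac{1}{-16} = - \frac{1}{16}$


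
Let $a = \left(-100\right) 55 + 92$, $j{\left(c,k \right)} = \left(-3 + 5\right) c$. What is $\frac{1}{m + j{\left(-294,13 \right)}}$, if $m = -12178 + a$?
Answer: $- \frac{1}{18174} \approx -5.5024 \cdot 10^{-5}$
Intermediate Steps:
$j{\left(c,k \right)} = 2 c$
$a = -5408$ ($a = -5500 + 92 = -5408$)
$m = -17586$ ($m = -12178 - 5408 = -17586$)
$\frac{1}{m + j{\left(-294,13 \right)}} = \frac{1}{-17586 + 2 \left(-294\right)} = \frac{1}{-17586 - 588} = \frac{1}{-18174} = - \frac{1}{18174}$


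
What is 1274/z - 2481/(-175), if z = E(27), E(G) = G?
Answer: 289937/4725 ≈ 61.362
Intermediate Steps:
z = 27
1274/z - 2481/(-175) = 1274/27 - 2481/(-175) = 1274*(1/27) - 2481*(-1/175) = 1274/27 + 2481/175 = 289937/4725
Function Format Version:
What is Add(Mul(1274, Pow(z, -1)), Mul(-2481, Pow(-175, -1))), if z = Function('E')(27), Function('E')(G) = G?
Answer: Rational(289937, 4725) ≈ 61.362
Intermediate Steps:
z = 27
Add(Mul(1274, Pow(z, -1)), Mul(-2481, Pow(-175, -1))) = Add(Mul(1274, Pow(27, -1)), Mul(-2481, Pow(-175, -1))) = Add(Mul(1274, Rational(1, 27)), Mul(-2481, Rational(-1, 175))) = Add(Rational(1274, 27), Rational(2481, 175)) = Rational(289937, 4725)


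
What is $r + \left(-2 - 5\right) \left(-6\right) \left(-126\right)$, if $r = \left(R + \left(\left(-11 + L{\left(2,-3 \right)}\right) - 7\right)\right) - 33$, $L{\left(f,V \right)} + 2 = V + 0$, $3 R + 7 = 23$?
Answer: $- \frac{16028}{3} \approx -5342.7$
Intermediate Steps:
$R = \frac{16}{3}$ ($R = - \frac{7}{3} + \frac{1}{3} \cdot 23 = - \frac{7}{3} + \frac{23}{3} = \frac{16}{3} \approx 5.3333$)
$L{\left(f,V \right)} = -2 + V$ ($L{\left(f,V \right)} = -2 + \left(V + 0\right) = -2 + V$)
$r = - \frac{152}{3}$ ($r = \left(\frac{16}{3} - 23\right) - 33 = - \frac{53}{3} - 33 = - \frac{152}{3} \approx -50.667$)
$r + \left(-2 - 5\right) \left(-6\right) \left(-126\right) = - \frac{152}{3} + \left(-2 - 5\right) \left(-6\right) \left(-126\right) = - \frac{152}{3} + \left(-7\right) \left(-6\right) \left(-126\right) = - \frac{152}{3} + 42 \left(-126\right) = - \frac{152}{3} - 5292 = - \frac{16028}{3}$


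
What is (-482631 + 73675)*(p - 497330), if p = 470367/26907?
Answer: 1824105698805836/8969 ≈ 2.0338e+11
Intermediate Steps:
p = 156789/8969 (p = 470367*(1/26907) = 156789/8969 ≈ 17.481)
(-482631 + 73675)*(p - 497330) = (-482631 + 73675)*(156789/8969 - 497330) = -408956*(-4460395981/8969) = 1824105698805836/8969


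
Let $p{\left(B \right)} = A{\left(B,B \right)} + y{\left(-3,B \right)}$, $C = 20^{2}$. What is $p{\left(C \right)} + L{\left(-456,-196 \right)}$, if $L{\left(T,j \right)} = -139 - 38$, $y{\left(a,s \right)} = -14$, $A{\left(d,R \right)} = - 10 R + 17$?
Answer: $-4174$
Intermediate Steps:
$A{\left(d,R \right)} = 17 - 10 R$
$C = 400$
$L{\left(T,j \right)} = -177$
$p{\left(B \right)} = 3 - 10 B$ ($p{\left(B \right)} = \left(17 - 10 B\right) - 14 = 3 - 10 B$)
$p{\left(C \right)} + L{\left(-456,-196 \right)} = \left(3 - 4000\right) - 177 = -3997 - 177 = -4174$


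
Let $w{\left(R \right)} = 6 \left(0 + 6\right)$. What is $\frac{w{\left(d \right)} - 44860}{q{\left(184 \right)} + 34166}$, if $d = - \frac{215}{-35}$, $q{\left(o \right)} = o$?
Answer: $- \frac{22412}{17175} \approx -1.3049$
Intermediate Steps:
$d = \frac{43}{7}$ ($d = \left(-215\right) \left(- \frac{1}{35}\right) = \frac{43}{7} \approx 6.1429$)
$w{\left(R \right)} = 36$ ($w{\left(R \right)} = 6 \cdot 6 = 36$)
$\frac{w{\left(d \right)} - 44860}{q{\left(184 \right)} + 34166} = \frac{36 - 44860}{184 + 34166} = - \frac{44824}{34350} = \left(-44824\right) \frac{1}{34350} = - \frac{22412}{17175}$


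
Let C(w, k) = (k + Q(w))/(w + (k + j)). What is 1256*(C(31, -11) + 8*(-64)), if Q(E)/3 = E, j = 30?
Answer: -16025304/25 ≈ -6.4101e+5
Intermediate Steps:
Q(E) = 3*E
C(w, k) = (k + 3*w)/(30 + k + w) (C(w, k) = (k + 3*w)/(w + (k + 30)) = (k + 3*w)/(w + (30 + k)) = (k + 3*w)/(30 + k + w))
1256*(C(31, -11) + 8*(-64)) = 1256*((-11 + 3*31)/(30 - 11 + 31) + 8*(-64)) = 1256*((-11 + 93)/50 - 512) = 1256*((1/50)*82 - 512) = 1256*(41/25 - 512) = 1256*(-12759/25) = -16025304/25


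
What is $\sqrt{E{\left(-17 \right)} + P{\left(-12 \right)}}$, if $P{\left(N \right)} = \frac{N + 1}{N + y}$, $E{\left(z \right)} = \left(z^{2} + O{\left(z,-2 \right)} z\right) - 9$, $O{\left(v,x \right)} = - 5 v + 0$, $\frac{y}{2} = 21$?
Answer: $\frac{i \sqrt{1048830}}{30} \approx 34.137 i$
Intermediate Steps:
$y = 42$ ($y = 2 \cdot 21 = 42$)
$O{\left(v,x \right)} = - 5 v$
$E{\left(z \right)} = -9 - 4 z^{2}$ ($E{\left(z \right)} = \left(z^{2} + - 5 z z\right) - 9 = \left(z^{2} - 5 z^{2}\right) - 9 = - 4 z^{2} - 9 = -9 - 4 z^{2}$)
$P{\left(N \right)} = \frac{1 + N}{42 + N}$ ($P{\left(N \right)} = \frac{N + 1}{N + 42} = \frac{1 + N}{42 + N}$)
$\sqrt{E{\left(-17 \right)} + P{\left(-12 \right)}} = \sqrt{\left(-9 - 4 \left(-17\right)^{2}\right) + \frac{1 - 12}{42 - 12}} = \sqrt{\left(-9 - 1156\right) + \frac{1}{30} \left(-11\right)} = \sqrt{-1165 - \frac{11}{30}} = \sqrt{- \frac{34961}{30}} = \frac{i \sqrt{1048830}}{30}$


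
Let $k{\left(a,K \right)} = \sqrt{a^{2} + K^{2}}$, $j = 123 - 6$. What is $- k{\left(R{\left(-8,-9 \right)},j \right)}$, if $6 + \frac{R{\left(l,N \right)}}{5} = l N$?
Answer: $- 3 \sqrt{13621} \approx -350.13$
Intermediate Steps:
$R{\left(l,N \right)} = -30 + 5 N l$ ($R{\left(l,N \right)} = -30 + 5 l N = -30 + 5 N l$)
$j = 117$ ($j = 123 - 6 = 117$)
$k{\left(a,K \right)} = \sqrt{K^{2} + a^{2}}$
$- k{\left(R{\left(-8,-9 \right)},j \right)} = - \sqrt{117^{2} + \left(-30 + 5 \left(-9\right) \left(-8\right)\right)^{2}} = - \sqrt{13689 + \left(-30 + 360\right)^{2}} = - \sqrt{13689 + 330^{2}} = - \sqrt{13689 + 108900} = - \sqrt{122589} = - 3 \sqrt{13621}$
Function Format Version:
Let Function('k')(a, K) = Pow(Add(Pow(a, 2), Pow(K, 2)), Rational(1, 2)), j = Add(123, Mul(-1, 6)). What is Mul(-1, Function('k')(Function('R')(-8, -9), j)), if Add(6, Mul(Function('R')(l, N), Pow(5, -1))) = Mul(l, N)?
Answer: Mul(-3, Pow(13621, Rational(1, 2))) ≈ -350.13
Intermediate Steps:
Function('R')(l, N) = Add(-30, Mul(5, N, l)) (Function('R')(l, N) = Add(-30, Mul(5, Mul(l, N))) = Add(-30, Mul(5, Mul(N, l))) = Add(-30, Mul(5, N, l)))
j = 117 (j = Add(123, -6) = 117)
Function('k')(a, K) = Pow(Add(Pow(K, 2), Pow(a, 2)), Rational(1, 2))
Mul(-1, Function('k')(Function('R')(-8, -9), j)) = Mul(-1, Pow(Add(Pow(117, 2), Pow(Add(-30, Mul(5, -9, -8)), 2)), Rational(1, 2))) = Mul(-1, Pow(Add(13689, Pow(Add(-30, 360), 2)), Rational(1, 2))) = Mul(-1, Pow(Add(13689, Pow(330, 2)), Rational(1, 2))) = Mul(-1, Pow(Add(13689, 108900), Rational(1, 2))) = Mul(-1, Pow(122589, Rational(1, 2))) = Mul(-1, Mul(3, Pow(13621, Rational(1, 2)))) = Mul(-3, Pow(13621, Rational(1, 2)))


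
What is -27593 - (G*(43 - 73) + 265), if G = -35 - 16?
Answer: -29388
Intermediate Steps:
G = -51
-27593 - (G*(43 - 73) + 265) = -27593 - (-51*(43 - 73) + 265) = -27593 - (-51*(-30) + 265) = -27593 - (1530 + 265) = -27593 - 1*1795 = -27593 - 1795 = -29388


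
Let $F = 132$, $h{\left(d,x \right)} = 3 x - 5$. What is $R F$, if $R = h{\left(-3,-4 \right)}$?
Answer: $-2244$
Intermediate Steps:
$h{\left(d,x \right)} = -5 + 3 x$
$R = -17$ ($R = -5 + 3 \left(-4\right) = -5 - 12 = -17$)
$R F = \left(-17\right) 132 = -2244$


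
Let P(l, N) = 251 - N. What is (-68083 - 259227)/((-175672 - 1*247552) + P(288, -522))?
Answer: 327310/422451 ≈ 0.77479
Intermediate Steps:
(-68083 - 259227)/((-175672 - 1*247552) + P(288, -522)) = (-68083 - 259227)/((-175672 - 1*247552) + (251 - 1*(-522))) = -327310/((-175672 - 247552) + (251 + 522)) = -327310/(-423224 + 773) = -327310/(-422451) = -327310*(-1/422451) = 327310/422451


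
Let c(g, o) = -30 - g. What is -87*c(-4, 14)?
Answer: 2262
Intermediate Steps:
-87*c(-4, 14) = -87*(-30 - 1*(-4)) = -87*(-30 + 4) = -87*(-26) = 2262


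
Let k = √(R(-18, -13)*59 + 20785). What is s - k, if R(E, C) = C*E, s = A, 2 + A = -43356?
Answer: -43358 - √34591 ≈ -43544.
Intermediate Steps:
A = -43358 (A = -2 - 43356 = -43358)
s = -43358
k = √34591 (k = √(-13*(-18)*59 + 20785) = √(234*59 + 20785) = √(13806 + 20785) = √34591 ≈ 185.99)
s - k = -43358 - √34591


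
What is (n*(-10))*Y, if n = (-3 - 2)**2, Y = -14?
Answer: 3500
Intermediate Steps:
n = 25 (n = (-5)**2 = 25)
(n*(-10))*Y = (25*(-10))*(-14) = -250*(-14) = 3500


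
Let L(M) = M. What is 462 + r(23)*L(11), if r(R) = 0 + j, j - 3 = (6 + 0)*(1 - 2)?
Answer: 429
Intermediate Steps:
j = -3 (j = 3 + (6 + 0)*(1 - 2) = 3 + 6*(-1) = 3 - 6 = -3)
r(R) = -3 (r(R) = 0 - 3 = -3)
462 + r(23)*L(11) = 462 - 3*11 = 462 - 33 = 429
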